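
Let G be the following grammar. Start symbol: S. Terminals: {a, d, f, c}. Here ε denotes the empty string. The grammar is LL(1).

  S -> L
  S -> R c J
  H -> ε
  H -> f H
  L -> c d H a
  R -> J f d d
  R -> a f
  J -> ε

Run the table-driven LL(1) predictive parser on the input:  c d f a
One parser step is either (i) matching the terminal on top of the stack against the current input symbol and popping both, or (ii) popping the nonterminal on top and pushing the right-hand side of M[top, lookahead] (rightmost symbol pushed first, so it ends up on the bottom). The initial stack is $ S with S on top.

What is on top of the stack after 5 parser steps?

step 1: stack=$ S  input=c d f a $  — expand S -> L
step 2: stack=$ L  input=c d f a $  — expand L -> c d H a
step 3: stack=$ a H d c  input=c d f a $  — match c
step 4: stack=$ a H d  input=d f a $  — match d
step 5: stack=$ a H  input=f a $  — expand H -> f H
Stack after step 5: $ a H f (top = f).

f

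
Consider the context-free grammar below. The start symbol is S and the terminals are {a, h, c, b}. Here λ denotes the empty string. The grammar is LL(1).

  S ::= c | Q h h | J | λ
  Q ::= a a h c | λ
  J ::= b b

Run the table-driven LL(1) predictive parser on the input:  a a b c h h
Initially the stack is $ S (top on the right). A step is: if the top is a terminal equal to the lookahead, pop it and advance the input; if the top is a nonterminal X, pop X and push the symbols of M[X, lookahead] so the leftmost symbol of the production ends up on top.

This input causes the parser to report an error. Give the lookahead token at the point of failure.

b

step 1: stack=$ S  input=a a b c h h $  — expand S ::= Q h h
step 2: stack=$ h h Q  input=a a b c h h $  — expand Q ::= a a h c
step 3: stack=$ h h c h a a  input=a a b c h h $  — match a
step 4: stack=$ h h c h a  input=a b c h h $  — match a
step 5: stack=$ h h c h  input=b c h h $  — error: top is terminal h but lookahead is b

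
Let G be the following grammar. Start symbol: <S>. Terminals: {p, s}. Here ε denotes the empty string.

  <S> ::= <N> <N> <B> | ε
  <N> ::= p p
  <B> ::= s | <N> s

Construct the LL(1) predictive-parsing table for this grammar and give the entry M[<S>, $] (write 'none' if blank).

FIRST(<N>): from <N>::=p p we get {p}. So FIRST(<N>) = {p}.
FIRST(<S>): from <S>::=<N> <N> <B> we get {p}; from <S>::=ε we get {ε}. So FIRST(<S>) = {ε, p}.
FIRST(<B>): from <B>::=s we get {s}; from <B>::=<N> s we get {p}. So FIRST(<B>) = {p, s}.
FOLLOW(<S>) includes $ since <S> is the start symbol.
FOLLOW(<S>): <S> appears on no right-hand side. Thus FOLLOW(<S>) = {$}.
For <S> ::= <N> <N> <B>: FIRST(<N> <N> <B>) = {p}, so it goes in M[<S>, t] for t ∈ {p}.
For <S> ::= ε: FIRST(ε) = {ε}, so it goes in M[<S>, t] for t ∈ {}; since ε ∈ FIRST, also for every t ∈ FOLLOW(<S>) = {$}.

<S> ::= ε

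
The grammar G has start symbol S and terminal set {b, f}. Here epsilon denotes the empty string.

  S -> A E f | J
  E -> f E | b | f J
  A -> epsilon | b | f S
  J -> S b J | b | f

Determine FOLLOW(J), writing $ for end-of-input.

{$, b, f}

FIRST(E): from E->f E we get {f}; from E->b we get {b}; from E->f J we get {f}. So FIRST(E) = {b, f}.
FIRST(A): from A->epsilon we get {epsilon}; from A->b we get {b}; from A->f S we get {f}. So FIRST(A) = {epsilon, b, f}.
FIRST(S): from S->A E f we get {b, f}; from S->J we get {b, f}. So FIRST(S) = {b, f}.
FIRST(J): from J->S b J we get {b, f}; from J->b we get {b}; from J->f we get {f}. So FIRST(J) = {b, f}.
FOLLOW(S) includes $ since S is the start symbol.
FOLLOW(E): in S->A E f, E is followed by f with FIRST {f}; in E->f E, the suffix after E is empty (adds nothing new). Thus FOLLOW(E) = {f}.
FOLLOW(A): in S->A E f, A is followed by E f with FIRST {b, f}. Thus FOLLOW(A) = {b, f}.
FOLLOW(S): in A->f S, the suffix after S is empty, so FOLLOW(S) ⊇ FOLLOW(A) = {b, f}; in J->S b J, S is followed by b J with FIRST {b}. Thus FOLLOW(S) = {$, b, f}.
FOLLOW(J): in S->J, the suffix after J is empty, so FOLLOW(J) ⊇ FOLLOW(S) = {$, b, f}; in E->f J, the suffix after J is empty, so FOLLOW(J) ⊇ FOLLOW(E) = {f}; in J->S b J, the suffix after J is empty (adds nothing new). Thus FOLLOW(J) = {$, b, f}.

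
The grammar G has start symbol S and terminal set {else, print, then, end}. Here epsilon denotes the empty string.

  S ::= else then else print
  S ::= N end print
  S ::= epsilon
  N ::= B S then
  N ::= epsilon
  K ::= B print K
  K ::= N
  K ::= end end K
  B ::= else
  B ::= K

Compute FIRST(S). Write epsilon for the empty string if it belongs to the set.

{epsilon, else, end, print, then}

FIRST(S): from S::=else then else print we get {else}; from S::=N end print we get {else, end, print, then}; from S::=epsilon we get {epsilon}. So FIRST(S) = {epsilon, else, end, print, then}.
FIRST(N): from N::=B S then we get {else, end, print, then}; from N::=epsilon we get {epsilon}. So FIRST(N) = {epsilon, else, end, print, then}.
FIRST(K): from K::=B print K we get {else, end, print, then}; from K::=N we get {epsilon, else, end, print, then}; from K::=end end K we get {end}. So FIRST(K) = {epsilon, else, end, print, then}.
FIRST(B): from B::=else we get {else}; from B::=K we get {epsilon, else, end, print, then}. So FIRST(B) = {epsilon, else, end, print, then}.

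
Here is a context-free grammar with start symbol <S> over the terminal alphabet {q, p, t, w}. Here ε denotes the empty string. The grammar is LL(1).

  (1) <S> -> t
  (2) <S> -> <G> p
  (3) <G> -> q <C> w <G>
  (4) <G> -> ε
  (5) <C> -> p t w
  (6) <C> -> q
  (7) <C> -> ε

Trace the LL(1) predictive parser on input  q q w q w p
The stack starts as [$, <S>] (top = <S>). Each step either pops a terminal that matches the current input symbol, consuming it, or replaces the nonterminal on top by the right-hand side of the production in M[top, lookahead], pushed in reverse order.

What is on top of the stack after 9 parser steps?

w

     Stack            Input          Action
  1  $ <S>            q q w q w p $  expand <S> -> <G> p
  2  $ p <G>          q q w q w p $  expand <G> -> q <C> w <G>
  3  $ p <G> w <C> q  q q w q w p $  match q
  4  $ p <G> w <C>    q w q w p $    expand <C> -> q
  5  $ p <G> w q      q w q w p $    match q
  6  $ p <G> w        w q w p $      match w
  7  $ p <G>          q w p $        expand <G> -> q <C> w <G>
  8  $ p <G> w <C> q  q w p $        match q
  9  $ p <G> w <C>    w p $          expand <C> -> ε
Stack after step 9: $ p <G> w (top = w).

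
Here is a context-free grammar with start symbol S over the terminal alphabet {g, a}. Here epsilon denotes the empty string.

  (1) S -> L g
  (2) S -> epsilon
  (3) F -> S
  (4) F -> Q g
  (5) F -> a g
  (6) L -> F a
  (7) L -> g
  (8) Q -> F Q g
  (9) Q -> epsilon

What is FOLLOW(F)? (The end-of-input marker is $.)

{a, g}

FIRST(S) = {epsilon, a, g}  (via L g)
FIRST(F) = {epsilon, a, g}  (via S, Q g)
FIRST(L) = {a, g}  (via F a)
FIRST(Q) = {epsilon, a, g}  (via F Q g)
FOLLOW(S) includes $ since S is the start symbol.
FOLLOW(F): in L->F a, F is followed by a with FIRST {a}; in Q->F Q g, F is followed by Q g with FIRST {a, g}. Thus FOLLOW(F) = {a, g}.
FOLLOW(S): in F->S, the suffix after S is empty, so FOLLOW(S) ⊇ FOLLOW(F) = {a, g}. Thus FOLLOW(S) = {$, a, g}.
FOLLOW(L): in S->L g, L is followed by g with FIRST {g}. Thus FOLLOW(L) = {g}.
FOLLOW(Q): in F->Q g, Q is followed by g with FIRST {g}; in Q->F Q g, Q is followed by g with FIRST {g}. Thus FOLLOW(Q) = {g}.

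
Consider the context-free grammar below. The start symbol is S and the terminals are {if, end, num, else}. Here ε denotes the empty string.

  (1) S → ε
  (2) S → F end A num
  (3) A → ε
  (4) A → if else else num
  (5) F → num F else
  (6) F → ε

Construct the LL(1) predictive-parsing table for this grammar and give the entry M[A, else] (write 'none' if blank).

FIRST(A): from A→ε we get {ε}; from A→if else else num we get {if}. So FIRST(A) = {ε, if}.
FIRST(F): from F→num F else we get {num}; from F→ε we get {ε}. So FIRST(F) = {ε, num}.
FIRST(S): from S→ε we get {ε}; from S→F end A num we get {end, num}. So FIRST(S) = {ε, end, num}.
FOLLOW(S) includes $ since S is the start symbol.
FOLLOW(A): in S→F end A num, A is followed by num with FIRST {num}. Thus FOLLOW(A) = {num}.
For A → ε: FIRST(ε) = {ε}, so it goes in M[A, t] for t ∈ {}; since ε ∈ FIRST, also for every t ∈ FOLLOW(A) = {num}.
For A → if else else num: FIRST(if else else num) = {if}, so it goes in M[A, t] for t ∈ {if}.
None of these place a production in M[A, else].

none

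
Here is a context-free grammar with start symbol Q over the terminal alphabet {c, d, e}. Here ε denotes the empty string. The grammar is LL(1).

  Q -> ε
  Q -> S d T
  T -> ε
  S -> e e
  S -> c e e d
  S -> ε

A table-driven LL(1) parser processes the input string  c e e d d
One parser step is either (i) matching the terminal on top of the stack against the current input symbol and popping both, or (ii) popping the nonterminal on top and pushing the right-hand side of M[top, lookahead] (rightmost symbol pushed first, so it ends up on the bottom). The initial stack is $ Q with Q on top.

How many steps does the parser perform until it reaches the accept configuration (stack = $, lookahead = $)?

     Stack          Input        Action
  1  $ Q            c e e d d $  expand Q -> S d T
  2  $ T d S        c e e d d $  expand S -> c e e d
  3  $ T d d e e c  c e e d d $  match c
  4  $ T d d e e    e e d d $    match e
  5  $ T d d e      e d d $      match e
  6  $ T d d        d d $        match d
  7  $ T d          d $          match d
  8  $ T            $            expand T -> ε
Accept reached after 8 steps.

8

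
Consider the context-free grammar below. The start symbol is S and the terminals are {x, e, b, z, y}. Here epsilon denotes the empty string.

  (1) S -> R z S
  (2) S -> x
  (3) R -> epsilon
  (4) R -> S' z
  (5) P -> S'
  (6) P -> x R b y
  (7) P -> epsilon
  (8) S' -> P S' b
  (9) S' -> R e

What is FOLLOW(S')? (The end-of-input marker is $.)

{b, e, x, z}

FIRST(S) = {e, x, z}  (via R z S)
FIRST(R) = {epsilon, e, x}  (via S' z)
FIRST(P) = {epsilon, e, x}  (via S')
FIRST(S') = {e, x}  (via P S' b, R e)
FOLLOW(S) includes $ since S is the start symbol.
FOLLOW(S): in S->R z S, the suffix after S is empty (adds nothing new). Thus FOLLOW(S) = {$}.
FOLLOW(R): in S->R z S, R is followed by z S with FIRST {z}; in P->x R b y, R is followed by b y with FIRST {b}; in S'->R e, R is followed by e with FIRST {e}. Thus FOLLOW(R) = {b, e, z}.
FOLLOW(P): in S'->P S' b, P is followed by S' b with FIRST {e, x}. Thus FOLLOW(P) = {e, x}.
FOLLOW(S'): in R->S' z, S' is followed by z with FIRST {z}; in P->S', the suffix after S' is empty, so FOLLOW(S') ⊇ FOLLOW(P) = {e, x}; in S'->P S' b, S' is followed by b with FIRST {b}. Thus FOLLOW(S') = {b, e, x, z}.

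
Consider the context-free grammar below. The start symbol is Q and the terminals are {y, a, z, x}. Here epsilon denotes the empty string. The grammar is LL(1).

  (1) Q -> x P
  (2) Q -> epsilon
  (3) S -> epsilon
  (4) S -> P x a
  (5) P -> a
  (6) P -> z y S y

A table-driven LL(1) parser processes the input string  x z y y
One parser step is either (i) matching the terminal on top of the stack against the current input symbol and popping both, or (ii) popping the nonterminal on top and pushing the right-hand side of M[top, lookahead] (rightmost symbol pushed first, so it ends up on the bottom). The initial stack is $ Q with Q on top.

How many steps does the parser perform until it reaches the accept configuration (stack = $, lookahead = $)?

7

     Stack      Input      Action
  1  $ Q        x z y y $  expand Q -> x P
  2  $ P x      x z y y $  match x
  3  $ P        z y y $    expand P -> z y S y
  4  $ y S y z  z y y $    match z
  5  $ y S y    y y $      match y
  6  $ y S      y $        expand S -> epsilon
  7  $ y        y $        match y
Accept reached after 7 steps.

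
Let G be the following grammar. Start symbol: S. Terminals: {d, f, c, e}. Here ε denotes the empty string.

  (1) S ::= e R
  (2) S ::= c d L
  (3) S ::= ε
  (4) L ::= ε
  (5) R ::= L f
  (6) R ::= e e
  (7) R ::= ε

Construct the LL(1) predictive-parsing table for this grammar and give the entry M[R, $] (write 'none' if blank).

R ::= ε

FIRST(S) = {ε, c, e}
FIRST(L) = {ε}
FIRST(R) = {ε, e, f}  (via L f)
FOLLOW(S) includes $ since S is the start symbol.
FOLLOW(S): S appears on no right-hand side. Thus FOLLOW(S) = {$}.
FOLLOW(R): in S::=e R, the suffix after R is empty, so FOLLOW(R) ⊇ FOLLOW(S) = {$}. Thus FOLLOW(R) = {$}.
For R ::= L f: FIRST(L f) = {f}, so it goes in M[R, t] for t ∈ {f}.
For R ::= e e: FIRST(e e) = {e}, so it goes in M[R, t] for t ∈ {e}.
For R ::= ε: FIRST(ε) = {ε}, so it goes in M[R, t] for t ∈ {}; since ε ∈ FIRST, also for every t ∈ FOLLOW(R) = {$}.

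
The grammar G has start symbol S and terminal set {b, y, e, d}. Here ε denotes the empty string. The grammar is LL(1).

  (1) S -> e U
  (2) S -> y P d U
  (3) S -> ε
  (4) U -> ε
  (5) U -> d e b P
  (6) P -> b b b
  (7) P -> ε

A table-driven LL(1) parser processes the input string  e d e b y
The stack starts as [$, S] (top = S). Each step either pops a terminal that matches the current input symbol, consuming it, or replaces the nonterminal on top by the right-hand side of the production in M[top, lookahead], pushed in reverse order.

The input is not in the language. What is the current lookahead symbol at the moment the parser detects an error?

y

     Stack      Input        Action
  1  $ S        e d e b y $  expand S -> e U
  2  $ U e      e d e b y $  match e
  3  $ U        d e b y $    expand U -> d e b P
  4  $ P b e d  d e b y $    match d
  5  $ P b e    e b y $      match e
  6  $ P b      b y $        match b
  7  $ P        y $          error: M[P, y] is empty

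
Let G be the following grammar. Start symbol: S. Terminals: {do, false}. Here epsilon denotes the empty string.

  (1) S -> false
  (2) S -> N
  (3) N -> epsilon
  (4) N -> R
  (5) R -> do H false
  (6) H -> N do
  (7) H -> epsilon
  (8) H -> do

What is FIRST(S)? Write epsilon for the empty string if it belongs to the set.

FIRST(R): from R->do H false we get {do}. So FIRST(R) = {do}.
FIRST(N): from N->epsilon we get {epsilon}; from N->R we get {do}. So FIRST(N) = {epsilon, do}.
FIRST(S): from S->false we get {false}; from S->N we get {epsilon, do}. So FIRST(S) = {epsilon, do, false}.
FIRST(H): from H->N do we get {do}; from H->epsilon we get {epsilon}; from H->do we get {do}. So FIRST(H) = {epsilon, do}.

{epsilon, do, false}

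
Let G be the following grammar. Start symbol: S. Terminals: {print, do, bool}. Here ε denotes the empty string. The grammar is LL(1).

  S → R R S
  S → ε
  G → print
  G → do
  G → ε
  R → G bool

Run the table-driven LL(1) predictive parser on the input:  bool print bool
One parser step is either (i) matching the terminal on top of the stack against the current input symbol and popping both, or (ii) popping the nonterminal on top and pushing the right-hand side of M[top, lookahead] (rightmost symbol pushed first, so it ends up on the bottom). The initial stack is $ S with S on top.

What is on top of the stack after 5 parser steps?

G

step 1: stack=$ S  input=bool print bool $  — expand S → R R S
step 2: stack=$ S R R  input=bool print bool $  — expand R → G bool
step 3: stack=$ S R bool G  input=bool print bool $  — expand G → ε
step 4: stack=$ S R bool  input=bool print bool $  — match bool
step 5: stack=$ S R  input=print bool $  — expand R → G bool
Stack after step 5: $ S bool G (top = G).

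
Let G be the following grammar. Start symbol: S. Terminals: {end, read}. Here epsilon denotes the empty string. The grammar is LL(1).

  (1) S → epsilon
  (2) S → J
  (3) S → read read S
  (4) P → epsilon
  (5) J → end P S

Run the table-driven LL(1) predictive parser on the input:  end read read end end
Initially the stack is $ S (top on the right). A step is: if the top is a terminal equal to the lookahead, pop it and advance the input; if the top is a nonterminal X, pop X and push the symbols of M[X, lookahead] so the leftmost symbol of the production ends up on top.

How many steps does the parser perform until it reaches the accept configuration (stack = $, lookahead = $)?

16

      Stack          Input                    Action
   1  $ S            end read read end end $  expand S → J
   2  $ J            end read read end end $  expand J → end P S
   3  $ S P end      end read read end end $  match end
   4  $ S P          read read end end $      expand P → epsilon
   5  $ S            read read end end $      expand S → read read S
   6  $ S read read  read read end end $      match read
   7  $ S read       read end end $           match read
   8  $ S            end end $                expand S → J
   9  $ J            end end $                expand J → end P S
  10  $ S P end      end end $                match end
  11  $ S P          end $                    expand P → epsilon
  12  $ S            end $                    expand S → J
  13  $ J            end $                    expand J → end P S
  14  $ S P end      end $                    match end
  15  $ S P          $                        expand P → epsilon
  16  $ S            $                        expand S → epsilon
Accept reached after 16 steps.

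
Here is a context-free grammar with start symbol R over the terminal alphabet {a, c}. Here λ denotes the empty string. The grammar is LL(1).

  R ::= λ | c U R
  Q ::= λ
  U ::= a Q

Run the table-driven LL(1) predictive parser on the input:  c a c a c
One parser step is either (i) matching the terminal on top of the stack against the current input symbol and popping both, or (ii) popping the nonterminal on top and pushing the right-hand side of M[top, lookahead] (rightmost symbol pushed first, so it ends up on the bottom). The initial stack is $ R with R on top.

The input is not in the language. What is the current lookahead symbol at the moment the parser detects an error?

      Stack    Input        Action
   1  $ R      c a c a c $  expand R ::= c U R
   2  $ R U c  c a c a c $  match c
   3  $ R U    a c a c $    expand U ::= a Q
   4  $ R Q a  a c a c $    match a
   5  $ R Q    c a c $      expand Q ::= λ
   6  $ R      c a c $      expand R ::= c U R
   7  $ R U c  c a c $      match c
   8  $ R U    a c $        expand U ::= a Q
   9  $ R Q a  a c $        match a
  10  $ R Q    c $          expand Q ::= λ
  11  $ R      c $          expand R ::= c U R
  12  $ R U c  c $          match c
  13  $ R U    $            error: M[U, $] is empty

$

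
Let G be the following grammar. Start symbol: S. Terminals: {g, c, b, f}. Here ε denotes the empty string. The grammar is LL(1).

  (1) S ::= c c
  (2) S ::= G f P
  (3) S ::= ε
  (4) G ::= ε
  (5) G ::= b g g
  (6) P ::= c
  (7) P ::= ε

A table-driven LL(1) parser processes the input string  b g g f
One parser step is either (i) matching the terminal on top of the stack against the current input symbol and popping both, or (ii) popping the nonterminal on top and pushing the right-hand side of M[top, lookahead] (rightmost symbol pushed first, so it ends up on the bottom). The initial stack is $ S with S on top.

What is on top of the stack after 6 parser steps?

step 1: stack=$ S  input=b g g f $  — expand S ::= G f P
step 2: stack=$ P f G  input=b g g f $  — expand G ::= b g g
step 3: stack=$ P f g g b  input=b g g f $  — match b
step 4: stack=$ P f g g  input=g g f $  — match g
step 5: stack=$ P f g  input=g f $  — match g
step 6: stack=$ P f  input=f $  — match f
Stack after step 6: $ P (top = P).

P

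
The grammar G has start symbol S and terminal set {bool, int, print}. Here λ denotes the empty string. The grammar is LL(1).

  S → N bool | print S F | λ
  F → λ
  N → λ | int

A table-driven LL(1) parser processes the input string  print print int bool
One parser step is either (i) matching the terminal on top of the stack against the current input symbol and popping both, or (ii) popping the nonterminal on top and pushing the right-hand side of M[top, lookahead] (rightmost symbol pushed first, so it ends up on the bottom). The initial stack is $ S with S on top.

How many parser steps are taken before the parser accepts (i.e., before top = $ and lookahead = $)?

step 1: stack=$ S  input=print print int bool $  — expand S → print S F
step 2: stack=$ F S print  input=print print int bool $  — match print
step 3: stack=$ F S  input=print int bool $  — expand S → print S F
step 4: stack=$ F F S print  input=print int bool $  — match print
step 5: stack=$ F F S  input=int bool $  — expand S → N bool
step 6: stack=$ F F bool N  input=int bool $  — expand N → int
step 7: stack=$ F F bool int  input=int bool $  — match int
step 8: stack=$ F F bool  input=bool $  — match bool
step 9: stack=$ F F  input=$  — expand F → λ
step 10: stack=$ F  input=$  — expand F → λ
Accept reached after 10 steps.

10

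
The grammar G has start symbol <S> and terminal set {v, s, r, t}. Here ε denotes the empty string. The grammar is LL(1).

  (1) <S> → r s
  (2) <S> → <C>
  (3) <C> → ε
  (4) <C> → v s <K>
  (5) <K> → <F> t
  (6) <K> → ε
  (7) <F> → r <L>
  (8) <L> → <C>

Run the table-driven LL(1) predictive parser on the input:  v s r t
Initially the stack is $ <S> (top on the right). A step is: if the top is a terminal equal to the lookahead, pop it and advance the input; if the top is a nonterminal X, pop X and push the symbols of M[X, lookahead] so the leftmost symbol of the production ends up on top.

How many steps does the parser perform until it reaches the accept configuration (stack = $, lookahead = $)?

10

      Stack      Input      Action
   1  $ <S>      v s r t $  expand <S> → <C>
   2  $ <C>      v s r t $  expand <C> → v s <K>
   3  $ <K> s v  v s r t $  match v
   4  $ <K> s    s r t $    match s
   5  $ <K>      r t $      expand <K> → <F> t
   6  $ t <F>    r t $      expand <F> → r <L>
   7  $ t <L> r  r t $      match r
   8  $ t <L>    t $        expand <L> → <C>
   9  $ t <C>    t $        expand <C> → ε
  10  $ t        t $        match t
Accept reached after 10 steps.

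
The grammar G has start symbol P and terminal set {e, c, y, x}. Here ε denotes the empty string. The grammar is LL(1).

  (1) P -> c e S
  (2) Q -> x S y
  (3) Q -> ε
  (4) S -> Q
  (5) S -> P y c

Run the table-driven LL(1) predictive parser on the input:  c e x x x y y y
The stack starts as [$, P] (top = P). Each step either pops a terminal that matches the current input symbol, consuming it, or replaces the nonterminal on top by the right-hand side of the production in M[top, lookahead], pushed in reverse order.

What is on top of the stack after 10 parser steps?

Q

      Stack      Input              Action
   1  $ P        c e x x x y y y $  expand P -> c e S
   2  $ S e c    c e x x x y y y $  match c
   3  $ S e      e x x x y y y $    match e
   4  $ S        x x x y y y $      expand S -> Q
   5  $ Q        x x x y y y $      expand Q -> x S y
   6  $ y S x    x x x y y y $      match x
   7  $ y S      x x y y y $        expand S -> Q
   8  $ y Q      x x y y y $        expand Q -> x S y
   9  $ y y S x  x x y y y $        match x
  10  $ y y S    x y y y $          expand S -> Q
Stack after step 10: $ y y Q (top = Q).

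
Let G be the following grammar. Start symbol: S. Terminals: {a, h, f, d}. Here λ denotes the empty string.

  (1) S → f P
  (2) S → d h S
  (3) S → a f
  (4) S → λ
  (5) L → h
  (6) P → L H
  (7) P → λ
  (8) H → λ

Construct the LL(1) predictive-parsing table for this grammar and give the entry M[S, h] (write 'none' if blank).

none

FIRST(S): from S→f P we get {f}; from S→d h S we get {d}; from S→a f we get {a}; from S→λ we get {λ}. So FIRST(S) = {λ, a, d, f}.
FIRST(L): from L→h we get {h}. So FIRST(L) = {h}.
FIRST(H): from H→λ we get {λ}. So FIRST(H) = {λ}.
FIRST(P): from P→L H we get {h}; from P→λ we get {λ}. So FIRST(P) = {λ, h}.
FOLLOW(S) includes $ since S is the start symbol.
FOLLOW(S): in S→d h S, the suffix after S is empty (adds nothing new). Thus FOLLOW(S) = {$}.
For S → f P: FIRST(f P) = {f}, so it goes in M[S, t] for t ∈ {f}.
For S → d h S: FIRST(d h S) = {d}, so it goes in M[S, t] for t ∈ {d}.
For S → a f: FIRST(a f) = {a}, so it goes in M[S, t] for t ∈ {a}.
For S → λ: FIRST(λ) = {λ}, so it goes in M[S, t] for t ∈ {}; since λ ∈ FIRST, also for every t ∈ FOLLOW(S) = {$}.
None of these place a production in M[S, h].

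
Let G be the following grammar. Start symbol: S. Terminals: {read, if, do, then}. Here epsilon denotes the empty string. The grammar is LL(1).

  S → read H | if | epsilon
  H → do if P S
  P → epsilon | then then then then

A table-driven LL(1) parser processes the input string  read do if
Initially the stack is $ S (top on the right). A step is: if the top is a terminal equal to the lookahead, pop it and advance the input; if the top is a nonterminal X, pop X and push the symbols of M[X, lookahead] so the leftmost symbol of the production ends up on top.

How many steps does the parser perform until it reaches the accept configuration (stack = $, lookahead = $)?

7

step 1: stack=$ S  input=read do if $  — expand S → read H
step 2: stack=$ H read  input=read do if $  — match read
step 3: stack=$ H  input=do if $  — expand H → do if P S
step 4: stack=$ S P if do  input=do if $  — match do
step 5: stack=$ S P if  input=if $  — match if
step 6: stack=$ S P  input=$  — expand P → epsilon
step 7: stack=$ S  input=$  — expand S → epsilon
Accept reached after 7 steps.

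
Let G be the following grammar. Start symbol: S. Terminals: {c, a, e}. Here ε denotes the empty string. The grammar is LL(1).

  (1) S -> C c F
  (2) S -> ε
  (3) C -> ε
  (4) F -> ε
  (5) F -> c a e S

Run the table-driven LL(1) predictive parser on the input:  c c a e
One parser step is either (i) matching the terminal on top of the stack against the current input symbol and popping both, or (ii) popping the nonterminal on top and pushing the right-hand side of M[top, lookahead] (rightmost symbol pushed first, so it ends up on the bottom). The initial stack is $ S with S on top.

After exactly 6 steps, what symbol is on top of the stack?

e

     Stack      Input      Action
  1  $ S        c c a e $  expand S -> C c F
  2  $ F c C    c c a e $  expand C -> ε
  3  $ F c      c c a e $  match c
  4  $ F        c a e $    expand F -> c a e S
  5  $ S e a c  c a e $    match c
  6  $ S e a    a e $      match a
Stack after step 6: $ S e (top = e).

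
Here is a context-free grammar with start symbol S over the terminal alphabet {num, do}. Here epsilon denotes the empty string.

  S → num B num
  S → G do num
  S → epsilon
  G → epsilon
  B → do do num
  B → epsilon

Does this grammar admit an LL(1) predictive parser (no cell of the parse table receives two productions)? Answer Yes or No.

Yes

FIRST(S) = {epsilon, do, num}
FIRST(G) = {epsilon}
FIRST(B) = {epsilon, do}
FOLLOW(S) = {$}
FOLLOW(G) = {do}
FOLLOW(B) = {num}
Each cell of M receives at most one production.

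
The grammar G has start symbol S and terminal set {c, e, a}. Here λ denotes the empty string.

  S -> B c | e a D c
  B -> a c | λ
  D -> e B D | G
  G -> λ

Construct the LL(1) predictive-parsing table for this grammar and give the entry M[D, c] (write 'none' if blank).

D -> G

FIRST(B) = {λ, a}
FIRST(G) = {λ}
FIRST(S) = {a, c, e}  (via B c)
FIRST(D) = {λ, e}  (via G)
FOLLOW(S) includes $ since S is the start symbol.
FOLLOW(D): in S->e a D c, D is followed by c with FIRST {c}; in D->e B D, the suffix after D is empty (adds nothing new). Thus FOLLOW(D) = {c}.
For D -> e B D: FIRST(e B D) = {e}, so it goes in M[D, t] for t ∈ {e}.
For D -> G: FIRST(G) = {λ}, so it goes in M[D, t] for t ∈ {}; since λ ∈ FIRST, also for every t ∈ FOLLOW(D) = {c}.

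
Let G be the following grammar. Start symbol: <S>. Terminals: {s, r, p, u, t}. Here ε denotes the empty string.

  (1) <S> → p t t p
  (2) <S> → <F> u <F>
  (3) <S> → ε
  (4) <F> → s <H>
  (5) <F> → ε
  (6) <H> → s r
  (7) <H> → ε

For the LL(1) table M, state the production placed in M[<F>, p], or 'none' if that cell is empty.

FIRST(<F>) = {ε, s}
FIRST(<H>) = {ε, s}
FIRST(<S>) = {ε, p, s, u}  (via <F> u <F>)
FOLLOW(<S>) includes $ since <S> is the start symbol.
FOLLOW(<S>): <S> appears on no right-hand side. Thus FOLLOW(<S>) = {$}.
FOLLOW(<F>): in <S>→<F> u <F> (occurrence 1), <F> is followed by u <F> with FIRST {u}; in <S>→<F> u <F> (occurrence 2), the suffix after <F> is empty, so FOLLOW(<F>) ⊇ FOLLOW(<S>) = {$}. Thus FOLLOW(<F>) = {$, u}.
For <F> → s <H>: FIRST(s <H>) = {s}, so it goes in M[<F>, t] for t ∈ {s}.
For <F> → ε: FIRST(ε) = {ε}, so it goes in M[<F>, t] for t ∈ {}; since ε ∈ FIRST, also for every t ∈ FOLLOW(<F>) = {$, u}.
None of these place a production in M[<F>, p].

none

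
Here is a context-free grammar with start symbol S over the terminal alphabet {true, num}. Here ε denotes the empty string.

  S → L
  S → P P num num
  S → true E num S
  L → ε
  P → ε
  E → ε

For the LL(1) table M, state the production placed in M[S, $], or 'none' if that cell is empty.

S → L

FIRST(L): from L→ε we get {ε}. So FIRST(L) = {ε}.
FIRST(P): from P→ε we get {ε}. So FIRST(P) = {ε}.
FIRST(E): from E→ε we get {ε}. So FIRST(E) = {ε}.
FIRST(S): from S→L we get {ε}; from S→P P num num we get {num}; from S→true E num S we get {true}. So FIRST(S) = {ε, num, true}.
FOLLOW(S) includes $ since S is the start symbol.
FOLLOW(S): in S→true E num S, the suffix after S is empty (adds nothing new). Thus FOLLOW(S) = {$}.
For S → L: FIRST(L) = {ε}, so it goes in M[S, t] for t ∈ {}; since ε ∈ FIRST, also for every t ∈ FOLLOW(S) = {$}.
For S → P P num num: FIRST(P P num num) = {num}, so it goes in M[S, t] for t ∈ {num}.
For S → true E num S: FIRST(true E num S) = {true}, so it goes in M[S, t] for t ∈ {true}.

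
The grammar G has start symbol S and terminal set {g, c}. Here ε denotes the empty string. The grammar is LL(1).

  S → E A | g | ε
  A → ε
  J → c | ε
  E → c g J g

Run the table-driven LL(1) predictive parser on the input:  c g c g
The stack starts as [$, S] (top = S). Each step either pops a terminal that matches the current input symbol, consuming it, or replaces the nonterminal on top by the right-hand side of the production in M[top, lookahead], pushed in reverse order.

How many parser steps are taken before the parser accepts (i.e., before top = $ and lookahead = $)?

     Stack        Input      Action
  1  $ S          c g c g $  expand S → E A
  2  $ A E        c g c g $  expand E → c g J g
  3  $ A g J g c  c g c g $  match c
  4  $ A g J g    g c g $    match g
  5  $ A g J      c g $      expand J → c
  6  $ A g c      c g $      match c
  7  $ A g        g $        match g
  8  $ A          $          expand A → ε
Accept reached after 8 steps.

8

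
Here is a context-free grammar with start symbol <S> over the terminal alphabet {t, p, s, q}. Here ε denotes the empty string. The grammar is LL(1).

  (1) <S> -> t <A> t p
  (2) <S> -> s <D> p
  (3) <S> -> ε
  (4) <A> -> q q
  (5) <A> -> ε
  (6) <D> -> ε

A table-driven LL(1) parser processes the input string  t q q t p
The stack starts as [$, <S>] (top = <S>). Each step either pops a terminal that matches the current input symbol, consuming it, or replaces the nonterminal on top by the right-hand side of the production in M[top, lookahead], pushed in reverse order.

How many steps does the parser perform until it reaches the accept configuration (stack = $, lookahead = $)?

step 1: stack=$ <S>  input=t q q t p $  — expand <S> -> t <A> t p
step 2: stack=$ p t <A> t  input=t q q t p $  — match t
step 3: stack=$ p t <A>  input=q q t p $  — expand <A> -> q q
step 4: stack=$ p t q q  input=q q t p $  — match q
step 5: stack=$ p t q  input=q t p $  — match q
step 6: stack=$ p t  input=t p $  — match t
step 7: stack=$ p  input=p $  — match p
Accept reached after 7 steps.

7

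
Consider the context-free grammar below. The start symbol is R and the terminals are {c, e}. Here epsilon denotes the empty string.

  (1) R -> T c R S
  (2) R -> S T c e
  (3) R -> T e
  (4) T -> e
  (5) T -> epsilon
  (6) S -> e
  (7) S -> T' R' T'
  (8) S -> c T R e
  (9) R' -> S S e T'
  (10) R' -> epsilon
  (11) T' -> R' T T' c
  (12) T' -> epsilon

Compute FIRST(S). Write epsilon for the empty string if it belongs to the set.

{epsilon, c, e}

FIRST(T) = {epsilon, e}
FIRST(R) = {c, e}  (via T c R S, S T c e, T e)
FIRST(S) = {epsilon, c, e}  (via T' R' T')
FIRST(R') = {epsilon, c, e}  (via S S e T')
FIRST(T') = {epsilon, c, e}  (via R' T T' c)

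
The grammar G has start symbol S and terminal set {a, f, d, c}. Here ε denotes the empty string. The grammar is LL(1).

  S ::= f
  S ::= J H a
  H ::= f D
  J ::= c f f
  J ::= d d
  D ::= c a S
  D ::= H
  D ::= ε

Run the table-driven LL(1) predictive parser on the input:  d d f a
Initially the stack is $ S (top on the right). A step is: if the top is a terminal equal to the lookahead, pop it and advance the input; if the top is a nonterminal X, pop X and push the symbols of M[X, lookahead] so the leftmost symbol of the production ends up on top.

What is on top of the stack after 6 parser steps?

step 1: stack=$ S  input=d d f a $  — expand S ::= J H a
step 2: stack=$ a H J  input=d d f a $  — expand J ::= d d
step 3: stack=$ a H d d  input=d d f a $  — match d
step 4: stack=$ a H d  input=d f a $  — match d
step 5: stack=$ a H  input=f a $  — expand H ::= f D
step 6: stack=$ a D f  input=f a $  — match f
Stack after step 6: $ a D (top = D).

D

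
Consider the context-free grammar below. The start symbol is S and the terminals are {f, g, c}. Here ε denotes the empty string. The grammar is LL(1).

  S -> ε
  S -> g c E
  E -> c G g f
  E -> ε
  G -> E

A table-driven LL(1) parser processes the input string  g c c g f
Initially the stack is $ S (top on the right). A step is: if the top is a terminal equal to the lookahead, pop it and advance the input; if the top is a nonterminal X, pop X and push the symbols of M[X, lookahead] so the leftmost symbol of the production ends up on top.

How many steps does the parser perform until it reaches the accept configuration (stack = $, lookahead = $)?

     Stack      Input        Action
  1  $ S        g c c g f $  expand S -> g c E
  2  $ E c g    g c c g f $  match g
  3  $ E c      c c g f $    match c
  4  $ E        c g f $      expand E -> c G g f
  5  $ f g G c  c g f $      match c
  6  $ f g G    g f $        expand G -> E
  7  $ f g E    g f $        expand E -> ε
  8  $ f g      g f $        match g
  9  $ f        f $          match f
Accept reached after 9 steps.

9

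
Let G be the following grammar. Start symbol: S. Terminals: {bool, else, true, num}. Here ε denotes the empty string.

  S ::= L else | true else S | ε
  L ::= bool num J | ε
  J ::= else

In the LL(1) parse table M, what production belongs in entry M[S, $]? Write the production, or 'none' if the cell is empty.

FIRST(L): from L::=bool num J we get {bool}; from L::=ε we get {ε}. So FIRST(L) = {ε, bool}.
FIRST(J): from J::=else we get {else}. So FIRST(J) = {else}.
FIRST(S): from S::=L else we get {bool, else}; from S::=true else S we get {true}; from S::=ε we get {ε}. So FIRST(S) = {ε, bool, else, true}.
FOLLOW(S) includes $ since S is the start symbol.
FOLLOW(S): in S::=true else S, the suffix after S is empty (adds nothing new). Thus FOLLOW(S) = {$}.
For S ::= L else: FIRST(L else) = {bool, else}, so it goes in M[S, t] for t ∈ {bool, else}.
For S ::= true else S: FIRST(true else S) = {true}, so it goes in M[S, t] for t ∈ {true}.
For S ::= ε: FIRST(ε) = {ε}, so it goes in M[S, t] for t ∈ {}; since ε ∈ FIRST, also for every t ∈ FOLLOW(S) = {$}.

S ::= ε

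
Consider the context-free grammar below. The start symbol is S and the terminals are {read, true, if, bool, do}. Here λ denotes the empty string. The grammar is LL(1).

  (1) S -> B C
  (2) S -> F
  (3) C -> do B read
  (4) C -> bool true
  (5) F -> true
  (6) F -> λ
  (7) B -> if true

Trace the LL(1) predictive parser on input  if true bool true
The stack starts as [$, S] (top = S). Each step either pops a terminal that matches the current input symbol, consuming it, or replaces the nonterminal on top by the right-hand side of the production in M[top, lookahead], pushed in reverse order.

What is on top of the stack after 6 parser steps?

true

step 1: stack=$ S  input=if true bool true $  — expand S -> B C
step 2: stack=$ C B  input=if true bool true $  — expand B -> if true
step 3: stack=$ C true if  input=if true bool true $  — match if
step 4: stack=$ C true  input=true bool true $  — match true
step 5: stack=$ C  input=bool true $  — expand C -> bool true
step 6: stack=$ true bool  input=bool true $  — match bool
Stack after step 6: $ true (top = true).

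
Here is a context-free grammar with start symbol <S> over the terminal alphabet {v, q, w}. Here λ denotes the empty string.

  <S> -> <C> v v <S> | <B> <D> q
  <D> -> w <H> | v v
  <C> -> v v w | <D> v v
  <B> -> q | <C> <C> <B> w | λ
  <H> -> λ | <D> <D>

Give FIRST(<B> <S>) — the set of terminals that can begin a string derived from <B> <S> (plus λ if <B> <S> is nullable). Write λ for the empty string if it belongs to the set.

{q, v, w}

FIRST(<D>) = {v, w}
FIRST(<C>) = {v, w}  (via <D> v v)
FIRST(<H>) = {λ, v, w}  (via <D> <D>)
FIRST(<B>) = {λ, q, v, w}  (via <C> <C> <B> w)
FIRST(<S>) = {q, v, w}  (via <C> v v <S>, <B> <D> q)
FIRST(<B> <S>): take FIRST of each symbol in turn, carrying on past any symbol whose FIRST contains λ; result {q, v, w}.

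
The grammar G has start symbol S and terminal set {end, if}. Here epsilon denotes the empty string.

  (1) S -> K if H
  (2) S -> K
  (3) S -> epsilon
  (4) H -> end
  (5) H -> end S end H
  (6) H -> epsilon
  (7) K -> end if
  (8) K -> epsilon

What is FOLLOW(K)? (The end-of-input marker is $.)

{$, end, if}

FIRST(H) = {epsilon, end}
FIRST(K) = {epsilon, end}
FIRST(S) = {epsilon, end, if}  (via K if H, K)
FOLLOW(S) includes $ since S is the start symbol.
FOLLOW(S): in H->end S end H, S is followed by end H with FIRST {end}. Thus FOLLOW(S) = {$, end}.
FOLLOW(H): in S->K if H, the suffix after H is empty, so FOLLOW(H) ⊇ FOLLOW(S) = {$, end}; in H->end S end H, the suffix after H is empty (adds nothing new). Thus FOLLOW(H) = {$, end}.
FOLLOW(K): in S->K if H, K is followed by if H with FIRST {if}; in S->K, the suffix after K is empty, so FOLLOW(K) ⊇ FOLLOW(S) = {$, end}. Thus FOLLOW(K) = {$, end, if}.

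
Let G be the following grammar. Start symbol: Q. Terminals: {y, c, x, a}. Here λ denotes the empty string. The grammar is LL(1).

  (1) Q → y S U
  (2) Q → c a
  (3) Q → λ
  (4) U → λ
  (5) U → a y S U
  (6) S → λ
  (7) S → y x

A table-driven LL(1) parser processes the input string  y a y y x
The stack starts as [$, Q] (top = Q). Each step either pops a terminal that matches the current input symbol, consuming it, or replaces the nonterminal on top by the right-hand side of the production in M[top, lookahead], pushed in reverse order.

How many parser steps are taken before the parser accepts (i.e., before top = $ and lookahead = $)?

10

      Stack      Input        Action
   1  $ Q        y a y y x $  expand Q → y S U
   2  $ U S y    y a y y x $  match y
   3  $ U S      a y y x $    expand S → λ
   4  $ U        a y y x $    expand U → a y S U
   5  $ U S y a  a y y x $    match a
   6  $ U S y    y y x $      match y
   7  $ U S      y x $        expand S → y x
   8  $ U x y    y x $        match y
   9  $ U x      x $          match x
  10  $ U        $            expand U → λ
Accept reached after 10 steps.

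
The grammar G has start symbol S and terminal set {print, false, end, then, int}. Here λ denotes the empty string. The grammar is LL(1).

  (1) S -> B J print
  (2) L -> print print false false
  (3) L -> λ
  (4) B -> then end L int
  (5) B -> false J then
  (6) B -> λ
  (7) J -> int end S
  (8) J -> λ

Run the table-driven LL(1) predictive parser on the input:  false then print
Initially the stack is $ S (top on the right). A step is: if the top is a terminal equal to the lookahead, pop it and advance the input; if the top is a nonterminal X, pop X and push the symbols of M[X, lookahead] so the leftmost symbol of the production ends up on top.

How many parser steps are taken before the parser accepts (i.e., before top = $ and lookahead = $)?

step 1: stack=$ S  input=false then print $  — expand S -> B J print
step 2: stack=$ print J B  input=false then print $  — expand B -> false J then
step 3: stack=$ print J then J false  input=false then print $  — match false
step 4: stack=$ print J then J  input=then print $  — expand J -> λ
step 5: stack=$ print J then  input=then print $  — match then
step 6: stack=$ print J  input=print $  — expand J -> λ
step 7: stack=$ print  input=print $  — match print
Accept reached after 7 steps.

7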